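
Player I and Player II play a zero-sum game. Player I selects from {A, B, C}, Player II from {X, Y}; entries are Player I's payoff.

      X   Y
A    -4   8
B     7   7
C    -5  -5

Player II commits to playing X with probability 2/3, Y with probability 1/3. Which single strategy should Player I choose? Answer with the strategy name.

Expected payoff of A: (2/3)·(-4) + (1/3)·8 = 0.
Expected payoff of B: (2/3)·7 + (1/3)·7 = 7.
Expected payoff of C: (2/3)·(-5) + (1/3)·(-5) = -5.
The largest is 7, so Player I's best response is B.

B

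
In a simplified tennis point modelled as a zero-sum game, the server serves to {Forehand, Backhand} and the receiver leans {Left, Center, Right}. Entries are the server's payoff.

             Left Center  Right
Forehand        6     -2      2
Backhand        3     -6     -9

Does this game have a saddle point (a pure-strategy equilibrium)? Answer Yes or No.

Row minima: Forehand → -2, Backhand → -9; maximin = -2.
Column maxima: Left → 6, Center → -2, Right → 2; minimax = -2.
maximin = minimax = -2, so a saddle point exists.

Yes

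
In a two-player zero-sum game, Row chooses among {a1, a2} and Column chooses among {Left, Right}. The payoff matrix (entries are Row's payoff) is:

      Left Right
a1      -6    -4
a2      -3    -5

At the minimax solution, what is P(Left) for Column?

1/4

Row minima: a1 → -6, a2 → -5; maximin = -5.
Column maxima: Left → -3, Right → -4; minimax = -4.
-5 ≠ -4, so there is no saddle point; optimal play is mixed.
Let Row play a1 with probability p. Expected payoff against Left: (-6)p + (-3)(1−p) = −3p − 3; against Right: (-4)p + (-5)(1−p) = p − 5.
Setting these equal: −3p − 3 = p − 5 ⇒ −4p = -2 ⇒ p = 1/2, and the value is (-3)·(1/2) − 3 = -9/2.
For Column: with q = P(Left), equating a1's and a2's payoffs gives −2q − 4 = 2q − 5 ⇒ q = 1/4.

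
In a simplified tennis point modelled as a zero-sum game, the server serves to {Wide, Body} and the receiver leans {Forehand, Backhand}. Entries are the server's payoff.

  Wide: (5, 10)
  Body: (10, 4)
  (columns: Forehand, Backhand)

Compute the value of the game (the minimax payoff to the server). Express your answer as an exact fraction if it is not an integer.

Row minima: Wide → 5, Body → 4; maximin = 5.
Column maxima: Forehand → 10, Backhand → 10; minimax = 10.
5 ≠ 10, so there is no saddle point; optimal play is mixed.
Let the server play Wide with probability p. Expected payoff against Forehand: 5p + 10(1−p) = −5p + 10; against Backhand: 10p + 4(1−p) = 6p + 4.
Setting these equal: −5p + 10 = 6p + 4 ⇒ −11p = -6 ⇒ p = 6/11, and the value is (-5)·(6/11) + 10 = 80/11.
For the receiver: with q = P(Forehand), equating Wide's and Body's payoffs gives −5q + 10 = 6q + 4 ⇒ q = 6/11.

80/11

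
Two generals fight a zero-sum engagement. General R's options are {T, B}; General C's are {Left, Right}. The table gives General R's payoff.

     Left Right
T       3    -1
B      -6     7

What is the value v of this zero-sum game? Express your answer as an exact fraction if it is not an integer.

15/17

Row minima: T → -1, B → -6; maximin = -1.
Column maxima: Left → 3, Right → 7; minimax = 3.
-1 ≠ 3, so there is no saddle point; optimal play is mixed.
Let General R play T with probability p. Expected payoff against Left: 3p + (-6)(1−p) = 9p − 6; against Right: (-1)p + 7(1−p) = −8p + 7.
Setting these equal: 9p − 6 = −8p + 7 ⇒ 17p = 13 ⇒ p = 13/17, and the value is (9)·(13/17) − 6 = 15/17.
For General C: with q = P(Left), equating T's and B's payoffs gives 4q − 1 = −13q + 7 ⇒ q = 8/17.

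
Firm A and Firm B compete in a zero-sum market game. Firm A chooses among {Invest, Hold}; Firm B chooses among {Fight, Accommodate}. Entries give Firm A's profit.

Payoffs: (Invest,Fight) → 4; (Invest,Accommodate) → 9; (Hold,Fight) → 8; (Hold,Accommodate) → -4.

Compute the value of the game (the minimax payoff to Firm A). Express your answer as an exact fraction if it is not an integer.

Row minima: Invest → 4, Hold → -4; maximin = 4.
Column maxima: Fight → 8, Accommodate → 9; minimax = 8.
4 ≠ 8, so there is no saddle point; optimal play is mixed.
Let Firm A play Invest with probability p. Expected payoff against Fight: 4p + 8(1−p) = −4p + 8; against Accommodate: 9p + (-4)(1−p) = 13p − 4.
Setting these equal: −4p + 8 = 13p − 4 ⇒ −17p = -12 ⇒ p = 12/17, and the value is (-4)·(12/17) + 8 = 88/17.
For Firm B: with q = P(Fight), equating Invest's and Hold's payoffs gives −5q + 9 = 12q − 4 ⇒ q = 13/17.

88/17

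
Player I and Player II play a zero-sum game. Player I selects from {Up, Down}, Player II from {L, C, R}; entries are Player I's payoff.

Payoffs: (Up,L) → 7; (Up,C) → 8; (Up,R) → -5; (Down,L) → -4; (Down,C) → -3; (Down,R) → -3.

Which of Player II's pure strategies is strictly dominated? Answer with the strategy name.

C

L holds Player I's payoff strictly below C in every row: 7 < 8, -4 < -3.
So C is strictly dominated for Player II.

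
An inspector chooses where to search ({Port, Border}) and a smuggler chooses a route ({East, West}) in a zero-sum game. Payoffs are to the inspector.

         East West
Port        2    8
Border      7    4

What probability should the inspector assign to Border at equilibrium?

Row minima: Port → 2, Border → 4; maximin = 4.
Column maxima: East → 7, West → 8; minimax = 7.
4 ≠ 7, so there is no saddle point; optimal play is mixed.
Let the inspector play Port with probability p. Expected payoff against East: 2p + 7(1−p) = −5p + 7; against West: 8p + 4(1−p) = 4p + 4.
Setting these equal: −5p + 7 = 4p + 4 ⇒ −9p = -3 ⇒ p = 1/3, and the value is (-5)·(1/3) + 7 = 16/3.
For the smuggler: with q = P(East), equating Port's and Border's payoffs gives −6q + 8 = 3q + 4 ⇒ q = 4/9.

2/3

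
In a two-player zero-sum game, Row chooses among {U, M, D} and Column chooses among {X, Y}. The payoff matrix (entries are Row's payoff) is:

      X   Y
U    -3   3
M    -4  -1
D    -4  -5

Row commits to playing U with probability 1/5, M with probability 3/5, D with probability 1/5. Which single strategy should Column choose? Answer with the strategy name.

If Column plays X, Row's expected payoff is (1/5)·(-3) + (3/5)·(-4) + (1/5)·(-4) = -19/5.
If Column plays Y, Row's expected payoff is (1/5)·3 + (3/5)·(-1) + (1/5)·(-5) = -1.
Column minimizes Row's payoff; the smallest is -19/5, so the best response is X.

X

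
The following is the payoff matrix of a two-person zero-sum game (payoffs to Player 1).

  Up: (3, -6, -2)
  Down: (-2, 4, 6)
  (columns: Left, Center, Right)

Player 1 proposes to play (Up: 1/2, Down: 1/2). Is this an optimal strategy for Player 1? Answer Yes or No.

No

Against Left this mix gives (1/2)·3 + (1/2)·(-2) = 1/2.
Against Center this mix gives (1/2)·(-6) + (1/2)·4 = -1.
Against Right this mix gives (1/2)·(-2) + (1/2)·6 = 2.
Player 2 will play Center, holding Player 1 to -1. Shifting weight toward the row that does better against Center would raise this floor (the equalizing mix achieves 0 against both Center and Left), so the proposed strategy is not optimal.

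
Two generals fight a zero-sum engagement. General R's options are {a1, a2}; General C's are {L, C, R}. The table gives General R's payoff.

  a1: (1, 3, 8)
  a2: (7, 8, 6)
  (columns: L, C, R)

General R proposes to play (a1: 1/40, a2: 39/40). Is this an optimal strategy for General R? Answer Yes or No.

Against L this mix gives (1/40)·1 + (39/40)·7 = 137/20.
Against C this mix gives (1/40)·3 + (39/40)·8 = 63/8.
Against R this mix gives (1/40)·8 + (39/40)·6 = 121/20.
General C will play R, holding General R to 121/20. Shifting weight toward the row that does better against R would raise this floor (the equalizing mix achieves 25/4 against both R and L), so the proposed strategy is not optimal.

No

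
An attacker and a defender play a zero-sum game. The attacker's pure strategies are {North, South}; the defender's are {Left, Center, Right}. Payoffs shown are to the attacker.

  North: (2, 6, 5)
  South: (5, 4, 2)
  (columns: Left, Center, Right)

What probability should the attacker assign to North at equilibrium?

1/2

Row minima: North → 2, South → 2; maximin = 2.
Column maxima: Left → 5, Center → 6, Right → 5; minimax = 5.
2 ≠ 5, so there is no saddle point; optimal play is mixed.
Center is strictly dominated by Right (it gives the attacker strictly more in every row), so the defender never plays it.
On the remaining 2×2 (North, South vs Left, Right):
Let the attacker play North with probability p. Expected payoff against Left: 2p + 5(1−p) = −3p + 5; against Right: 5p + 2(1−p) = 3p + 2.
Setting these equal: −3p + 5 = 3p + 2 ⇒ −6p = -3 ⇒ p = 1/2, and the value is (-3)·(1/2) + 5 = 7/2.
For the defender: with q = P(Left), equating North's and South's payoffs gives −3q + 5 = 3q + 2 ⇒ q = 1/2.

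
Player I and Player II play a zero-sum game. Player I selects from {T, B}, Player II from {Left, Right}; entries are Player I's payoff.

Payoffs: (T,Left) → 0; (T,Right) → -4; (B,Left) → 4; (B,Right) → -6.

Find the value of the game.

-4

Row minima: T → -4, B → -6; maximin = -4.
Column maxima: Left → 4, Right → -4; minimax = -4.
Since maximin = minimax = -4, there is a saddle point and the value is -4.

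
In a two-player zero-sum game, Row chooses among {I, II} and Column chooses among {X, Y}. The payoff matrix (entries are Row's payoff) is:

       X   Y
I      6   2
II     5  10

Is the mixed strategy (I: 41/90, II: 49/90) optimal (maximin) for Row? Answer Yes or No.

Against X this mix gives (41/90)·6 + (49/90)·5 = 491/90.
Against Y this mix gives (41/90)·2 + (49/90)·10 = 286/45.
Column will play X, holding Row to 491/90. Shifting weight toward the row that does better against X would raise this floor (the equalizing mix achieves 50/9 against both X and Y), so the proposed strategy is not optimal.

No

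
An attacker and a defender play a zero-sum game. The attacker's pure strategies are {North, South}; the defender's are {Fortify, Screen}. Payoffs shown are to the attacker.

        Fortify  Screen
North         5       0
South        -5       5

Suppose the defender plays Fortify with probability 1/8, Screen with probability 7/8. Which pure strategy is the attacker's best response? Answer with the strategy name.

Expected payoff of North: (1/8)·5 + (7/8)·0 = 5/8.
Expected payoff of South: (1/8)·(-5) + (7/8)·5 = 15/4.
The largest is 15/4, so the attacker's best response is South.

South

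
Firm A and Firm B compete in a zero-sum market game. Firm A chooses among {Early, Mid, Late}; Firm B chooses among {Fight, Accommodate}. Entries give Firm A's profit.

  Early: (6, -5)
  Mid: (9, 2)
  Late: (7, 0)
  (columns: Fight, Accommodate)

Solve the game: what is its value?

2

Row minima: Early → -5, Mid → 2, Late → 0; maximin = 2.
Column maxima: Fight → 9, Accommodate → 2; minimax = 2.
Since maximin = minimax = 2, there is a saddle point and the value is 2.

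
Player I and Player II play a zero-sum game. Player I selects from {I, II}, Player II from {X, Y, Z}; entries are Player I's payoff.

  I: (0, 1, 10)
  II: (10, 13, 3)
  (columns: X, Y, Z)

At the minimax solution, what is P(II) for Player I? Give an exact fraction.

10/17

Row minima: I → 0, II → 3; maximin = 3.
Column maxima: X → 10, Y → 13, Z → 10; minimax = 10.
3 ≠ 10, so there is no saddle point; optimal play is mixed.
Y is strictly dominated by X (it gives Player I strictly more in every row), so Player II never plays it.
On the remaining 2×2 (I, II vs X, Z):
Let Player I play I with probability p. Expected payoff against X: 0p + 10(1−p) = −10p + 10; against Z: 10p + 3(1−p) = 7p + 3.
Setting these equal: −10p + 10 = 7p + 3 ⇒ −17p = -7 ⇒ p = 7/17, and the value is (-10)·(7/17) + 10 = 100/17.
For Player II: with q = P(X), equating I's and II's payoffs gives −10q + 10 = 7q + 3 ⇒ q = 7/17.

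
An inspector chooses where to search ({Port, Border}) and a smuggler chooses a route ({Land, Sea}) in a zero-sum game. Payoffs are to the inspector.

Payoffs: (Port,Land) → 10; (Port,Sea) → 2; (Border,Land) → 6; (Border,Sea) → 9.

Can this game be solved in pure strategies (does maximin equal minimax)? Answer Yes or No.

No

Row minima: Port → 2, Border → 6; maximin = 6.
Column maxima: Land → 10, Sea → 9; minimax = 9.
6 ≠ 9, so no pure-strategy equilibrium exists.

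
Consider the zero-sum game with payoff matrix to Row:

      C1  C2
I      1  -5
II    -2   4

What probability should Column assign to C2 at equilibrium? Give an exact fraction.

1/4

Row minima: I → -5, II → -2; maximin = -2.
Column maxima: C1 → 1, C2 → 4; minimax = 1.
-2 ≠ 1, so there is no saddle point; optimal play is mixed.
Let Row play I with probability p. Expected payoff against C1: 1p + (-2)(1−p) = 3p − 2; against C2: (-5)p + 4(1−p) = −9p + 4.
Setting these equal: 3p − 2 = −9p + 4 ⇒ 12p = 6 ⇒ p = 1/2, and the value is (3)·(1/2) − 2 = -1/2.
For Column: with q = P(C1), equating I's and II's payoffs gives 6q − 5 = −6q + 4 ⇒ q = 3/4.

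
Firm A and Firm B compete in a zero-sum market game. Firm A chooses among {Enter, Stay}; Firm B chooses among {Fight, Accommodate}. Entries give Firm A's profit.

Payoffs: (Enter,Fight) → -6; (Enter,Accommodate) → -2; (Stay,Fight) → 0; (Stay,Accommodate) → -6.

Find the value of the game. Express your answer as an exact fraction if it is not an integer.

-18/5

Row minima: Enter → -6, Stay → -6; maximin = -6.
Column maxima: Fight → 0, Accommodate → -2; minimax = -2.
-6 ≠ -2, so there is no saddle point; optimal play is mixed.
Let Firm A play Enter with probability p. Expected payoff against Fight: (-6)p + 0(1−p) = −6p; against Accommodate: (-2)p + (-6)(1−p) = 4p − 6.
Setting these equal: −6p = 4p − 6 ⇒ −10p = -6 ⇒ p = 3/5, and the value is (-6)·(3/5) = -18/5.
For Firm B: with q = P(Fight), equating Enter's and Stay's payoffs gives −4q − 2 = 6q − 6 ⇒ q = 2/5.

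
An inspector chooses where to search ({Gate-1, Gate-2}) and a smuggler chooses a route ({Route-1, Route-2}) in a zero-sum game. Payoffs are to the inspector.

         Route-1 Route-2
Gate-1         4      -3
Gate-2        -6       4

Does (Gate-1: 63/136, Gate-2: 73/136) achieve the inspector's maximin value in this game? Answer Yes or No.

Against Route-1 this mix gives (63/136)·4 + (73/136)·(-6) = -93/68.
Against Route-2 this mix gives (63/136)·(-3) + (73/136)·4 = 103/136.
The smuggler will play Route-1, holding the inspector to -93/68. Shifting weight toward the row that does better against Route-1 would raise this floor (the equalizing mix achieves -2/17 against both Route-1 and Route-2), so the proposed strategy is not optimal.

No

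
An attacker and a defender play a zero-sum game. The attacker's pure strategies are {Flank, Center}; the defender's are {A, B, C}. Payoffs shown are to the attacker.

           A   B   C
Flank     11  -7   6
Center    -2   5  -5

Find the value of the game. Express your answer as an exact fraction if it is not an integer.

Row minima: Flank → -7, Center → -5; maximin = -5.
Column maxima: A → 11, B → 5, C → 6; minimax = 5.
-5 ≠ 5, so there is no saddle point; optimal play is mixed.
A is strictly dominated by C (it gives the attacker strictly more in every row), so the defender never plays it.
On the remaining 2×2 (Flank, Center vs B, C):
Let the attacker play Flank with probability p. Expected payoff against B: (-7)p + 5(1−p) = −12p + 5; against C: 6p + (-5)(1−p) = 11p − 5.
Setting these equal: −12p + 5 = 11p − 5 ⇒ −23p = -10 ⇒ p = 10/23, and the value is (-12)·(10/23) + 5 = -5/23.
For the defender: with q = P(B), equating Flank's and Center's payoffs gives −13q + 6 = 10q − 5 ⇒ q = 11/23.

-5/23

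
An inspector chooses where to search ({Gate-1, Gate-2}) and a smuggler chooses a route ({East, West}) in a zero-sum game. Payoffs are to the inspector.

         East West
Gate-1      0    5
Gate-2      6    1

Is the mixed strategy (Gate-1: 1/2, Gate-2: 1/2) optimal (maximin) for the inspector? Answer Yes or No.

Yes

Against East this mix gives (1/2)·0 + (1/2)·6 = 3.
Against West this mix gives (1/2)·5 + (1/2)·1 = 3.
All of the smuggler's active replies (East, West) yield 3, and no column does worse for the inspector. The mix makes the smuggler indifferent and guarantees 3, so it is optimal.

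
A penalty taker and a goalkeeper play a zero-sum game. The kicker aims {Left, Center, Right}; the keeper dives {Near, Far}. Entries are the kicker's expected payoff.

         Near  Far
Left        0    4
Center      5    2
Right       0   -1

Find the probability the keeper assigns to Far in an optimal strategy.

Row minima: Left → 0, Center → 2, Right → -1; maximin = 2.
Column maxima: Near → 5, Far → 4; minimax = 4.
2 ≠ 4, so there is no saddle point; optimal play is mixed.
Right is strictly dominated by Center, so the kicker never plays it.
On the remaining 2×2 (Left, Center vs Near, Far):
Let the kicker play Left with probability p. Expected payoff against Near: 0p + 5(1−p) = −5p + 5; against Far: 4p + 2(1−p) = 2p + 2.
Setting these equal: −5p + 5 = 2p + 2 ⇒ −7p = -3 ⇒ p = 3/7, and the value is (-5)·(3/7) + 5 = 20/7.
For the keeper: with q = P(Near), equating Left's and Center's payoffs gives −4q + 4 = 3q + 2 ⇒ q = 2/7.

5/7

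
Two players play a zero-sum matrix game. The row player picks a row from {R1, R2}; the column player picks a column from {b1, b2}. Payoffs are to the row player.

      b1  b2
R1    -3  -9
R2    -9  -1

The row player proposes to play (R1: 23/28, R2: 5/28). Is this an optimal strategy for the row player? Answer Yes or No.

No

Against b1 this mix gives (23/28)·(-3) + (5/28)·(-9) = -57/14.
Against b2 this mix gives (23/28)·(-9) + (5/28)·(-1) = -53/7.
The column player will play b2, holding the row player to -53/7. Shifting weight toward the row that does better against b2 would raise this floor (the equalizing mix achieves -39/7 against both b2 and b1), so the proposed strategy is not optimal.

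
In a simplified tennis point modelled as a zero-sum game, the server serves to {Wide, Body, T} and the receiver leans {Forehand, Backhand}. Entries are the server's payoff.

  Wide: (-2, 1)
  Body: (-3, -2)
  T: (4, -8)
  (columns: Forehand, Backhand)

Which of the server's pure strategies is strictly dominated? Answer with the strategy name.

Body

Wide gives a strictly higher payoff than Body against every column: -2 > -3, 1 > -2.
So Body is strictly dominated and the server never plays it.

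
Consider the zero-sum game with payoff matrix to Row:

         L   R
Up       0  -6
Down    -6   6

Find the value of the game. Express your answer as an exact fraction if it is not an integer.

Row minima: Up → -6, Down → -6; maximin = -6.
Column maxima: L → 0, R → 6; minimax = 0.
-6 ≠ 0, so there is no saddle point; optimal play is mixed.
Let Row play Up with probability p. Expected payoff against L: 0p + (-6)(1−p) = 6p − 6; against R: (-6)p + 6(1−p) = −12p + 6.
Setting these equal: 6p − 6 = −12p + 6 ⇒ 18p = 12 ⇒ p = 2/3, and the value is (6)·(2/3) − 6 = -2.
For Column: with q = P(L), equating Up's and Down's payoffs gives 6q − 6 = −12q + 6 ⇒ q = 2/3.

-2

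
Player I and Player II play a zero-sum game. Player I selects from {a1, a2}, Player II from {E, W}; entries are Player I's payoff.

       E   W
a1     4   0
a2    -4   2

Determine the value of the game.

4/5

Row minima: a1 → 0, a2 → -4; maximin = 0.
Column maxima: E → 4, W → 2; minimax = 2.
0 ≠ 2, so there is no saddle point; optimal play is mixed.
Let Player I play a1 with probability p. Expected payoff against E: 4p + (-4)(1−p) = 8p − 4; against W: 0p + 2(1−p) = −2p + 2.
Setting these equal: 8p − 4 = −2p + 2 ⇒ 10p = 6 ⇒ p = 3/5, and the value is (8)·(3/5) − 4 = 4/5.
For Player II: with q = P(E), equating a1's and a2's payoffs gives 4q = −6q + 2 ⇒ q = 1/5.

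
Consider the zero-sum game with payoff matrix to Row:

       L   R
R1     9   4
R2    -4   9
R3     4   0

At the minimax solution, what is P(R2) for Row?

Row minima: R1 → 4, R2 → -4, R3 → 0; maximin = 4.
Column maxima: L → 9, R → 9; minimax = 9.
4 ≠ 9, so there is no saddle point; optimal play is mixed.
R3 is strictly dominated by R1, so Row never plays it.
On the remaining 2×2 (R1, R2 vs L, R):
Let Row play R1 with probability p. Expected payoff against L: 9p + (-4)(1−p) = 13p − 4; against R: 4p + 9(1−p) = −5p + 9.
Setting these equal: 13p − 4 = −5p + 9 ⇒ 18p = 13 ⇒ p = 13/18, and the value is (13)·(13/18) − 4 = 97/18.
For Column: with q = P(L), equating R1's and R2's payoffs gives 5q + 4 = −13q + 9 ⇒ q = 5/18.

5/18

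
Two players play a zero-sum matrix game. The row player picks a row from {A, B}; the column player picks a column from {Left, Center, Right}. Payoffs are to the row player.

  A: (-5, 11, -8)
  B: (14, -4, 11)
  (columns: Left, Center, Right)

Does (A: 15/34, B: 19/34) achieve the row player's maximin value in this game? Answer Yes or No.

Against Left this mix gives (15/34)·(-5) + (19/34)·14 = 191/34.
Against Center this mix gives (15/34)·11 + (19/34)·(-4) = 89/34.
Against Right this mix gives (15/34)·(-8) + (19/34)·11 = 89/34.
All of the column player's active replies (Center, Right) yield 89/34, and no column does worse for the row player. The mix makes the column player indifferent and guarantees 89/34, so it is optimal.

Yes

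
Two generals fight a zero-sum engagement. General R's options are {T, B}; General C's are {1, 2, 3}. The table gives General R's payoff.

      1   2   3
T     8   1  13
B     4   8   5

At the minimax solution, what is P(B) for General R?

Row minima: T → 1, B → 4; maximin = 4.
Column maxima: 1 → 8, 2 → 8, 3 → 13; minimax = 8.
4 ≠ 8, so there is no saddle point; optimal play is mixed.
3 is strictly dominated by 1 (it gives General R strictly more in every row), so General C never plays it.
On the remaining 2×2 (T, B vs 1, 2):
Let General R play T with probability p. Expected payoff against 1: 8p + 4(1−p) = 4p + 4; against 2: 1p + 8(1−p) = −7p + 8.
Setting these equal: 4p + 4 = −7p + 8 ⇒ 11p = 4 ⇒ p = 4/11, and the value is (4)·(4/11) + 4 = 60/11.
For General C: with q = P(1), equating T's and B's payoffs gives 7q + 1 = −4q + 8 ⇒ q = 7/11.

7/11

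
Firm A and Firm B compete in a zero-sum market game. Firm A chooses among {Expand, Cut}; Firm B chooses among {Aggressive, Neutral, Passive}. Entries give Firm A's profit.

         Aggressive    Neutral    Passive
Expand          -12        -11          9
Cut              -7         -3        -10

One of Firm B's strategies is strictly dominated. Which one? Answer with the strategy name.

Neutral

Aggressive holds Firm A's payoff strictly below Neutral in every row: -12 < -11, -7 < -3.
So Neutral is strictly dominated for Firm B.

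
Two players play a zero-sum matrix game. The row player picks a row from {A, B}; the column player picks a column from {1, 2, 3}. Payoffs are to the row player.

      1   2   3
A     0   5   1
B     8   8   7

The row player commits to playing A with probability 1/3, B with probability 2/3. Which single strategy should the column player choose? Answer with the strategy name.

3

If the column player plays 1, the row player's expected payoff is (1/3)·0 + (2/3)·8 = 16/3.
If the column player plays 2, the row player's expected payoff is (1/3)·5 + (2/3)·8 = 7.
If the column player plays 3, the row player's expected payoff is (1/3)·1 + (2/3)·7 = 5.
The column player minimizes the row player's payoff; the smallest is 5, so the best response is 3.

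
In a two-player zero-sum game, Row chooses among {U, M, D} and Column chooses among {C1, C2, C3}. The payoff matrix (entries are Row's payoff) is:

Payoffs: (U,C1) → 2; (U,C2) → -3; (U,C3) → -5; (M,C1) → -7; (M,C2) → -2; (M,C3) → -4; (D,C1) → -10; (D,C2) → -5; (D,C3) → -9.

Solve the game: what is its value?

-43/10

Row minima: U → -5, M → -7, D → -10; maximin = -5.
Column maxima: C1 → 2, C2 → -2, C3 → -4; minimax = -4.
-5 ≠ -4, so there is no saddle point; optimal play is mixed.
D is strictly dominated by U, so Row never plays it.
C2 is strictly dominated by C3 (it gives Row strictly more in every row), so Column never plays it.
On the remaining 2×2 (U, M vs C1, C3):
Let Row play U with probability p. Expected payoff against C1: 2p + (-7)(1−p) = 9p − 7; against C3: (-5)p + (-4)(1−p) = −p − 4.
Setting these equal: 9p − 7 = −p − 4 ⇒ 10p = 3 ⇒ p = 3/10, and the value is (9)·(3/10) − 7 = -43/10.
For Column: with q = P(C1), equating U's and M's payoffs gives 7q − 5 = −3q − 4 ⇒ q = 1/10.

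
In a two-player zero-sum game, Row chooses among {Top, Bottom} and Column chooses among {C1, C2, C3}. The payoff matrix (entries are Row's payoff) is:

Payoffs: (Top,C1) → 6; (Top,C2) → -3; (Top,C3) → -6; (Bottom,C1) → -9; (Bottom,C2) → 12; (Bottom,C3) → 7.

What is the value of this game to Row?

-3/7

Row minima: Top → -6, Bottom → -9; maximin = -6.
Column maxima: C1 → 6, C2 → 12, C3 → 7; minimax = 6.
-6 ≠ 6, so there is no saddle point; optimal play is mixed.
C2 is strictly dominated by C3 (it gives Row strictly more in every row), so Column never plays it.
On the remaining 2×2 (Top, Bottom vs C1, C3):
Let Row play Top with probability p. Expected payoff against C1: 6p + (-9)(1−p) = 15p − 9; against C3: (-6)p + 7(1−p) = −13p + 7.
Setting these equal: 15p − 9 = −13p + 7 ⇒ 28p = 16 ⇒ p = 4/7, and the value is (15)·(4/7) − 9 = -3/7.
For Column: with q = P(C1), equating Top's and Bottom's payoffs gives 12q − 6 = −16q + 7 ⇒ q = 13/28.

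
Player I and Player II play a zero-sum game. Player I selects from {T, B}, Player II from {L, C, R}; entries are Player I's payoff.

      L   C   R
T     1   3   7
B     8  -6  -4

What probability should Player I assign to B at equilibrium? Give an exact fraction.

Row minima: T → 1, B → -6; maximin = 1.
Column maxima: L → 8, C → 3, R → 7; minimax = 3.
1 ≠ 3, so there is no saddle point; optimal play is mixed.
R is strictly dominated by C (it gives Player I strictly more in every row), so Player II never plays it.
On the remaining 2×2 (T, B vs L, C):
Let Player I play T with probability p. Expected payoff against L: 1p + 8(1−p) = −7p + 8; against C: 3p + (-6)(1−p) = 9p − 6.
Setting these equal: −7p + 8 = 9p − 6 ⇒ −16p = -14 ⇒ p = 7/8, and the value is (-7)·(7/8) + 8 = 15/8.
For Player II: with q = P(L), equating T's and B's payoffs gives −2q + 3 = 14q − 6 ⇒ q = 9/16.

1/8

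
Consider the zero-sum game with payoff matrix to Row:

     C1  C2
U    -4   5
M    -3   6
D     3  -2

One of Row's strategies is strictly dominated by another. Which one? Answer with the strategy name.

M gives a strictly higher payoff than U against every column: -3 > -4, 6 > 5.
So U is strictly dominated and Row never plays it.

U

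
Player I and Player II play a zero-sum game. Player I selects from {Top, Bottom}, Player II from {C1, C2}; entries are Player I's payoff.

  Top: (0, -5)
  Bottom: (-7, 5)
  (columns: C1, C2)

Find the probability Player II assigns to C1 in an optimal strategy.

10/17

Row minima: Top → -5, Bottom → -7; maximin = -5.
Column maxima: C1 → 0, C2 → 5; minimax = 0.
-5 ≠ 0, so there is no saddle point; optimal play is mixed.
Let Player I play Top with probability p. Expected payoff against C1: 0p + (-7)(1−p) = 7p − 7; against C2: (-5)p + 5(1−p) = −10p + 5.
Setting these equal: 7p − 7 = −10p + 5 ⇒ 17p = 12 ⇒ p = 12/17, and the value is (7)·(12/17) − 7 = -35/17.
For Player II: with q = P(C1), equating Top's and Bottom's payoffs gives 5q − 5 = −12q + 5 ⇒ q = 10/17.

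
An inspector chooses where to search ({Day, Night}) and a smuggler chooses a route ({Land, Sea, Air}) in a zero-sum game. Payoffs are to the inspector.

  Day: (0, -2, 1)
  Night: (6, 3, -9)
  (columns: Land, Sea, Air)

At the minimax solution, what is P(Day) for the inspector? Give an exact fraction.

Row minima: Day → -2, Night → -9; maximin = -2.
Column maxima: Land → 6, Sea → 3, Air → 1; minimax = 1.
-2 ≠ 1, so there is no saddle point; optimal play is mixed.
Land is strictly dominated by Sea (it gives the inspector strictly more in every row), so the smuggler never plays it.
On the remaining 2×2 (Day, Night vs Sea, Air):
Let the inspector play Day with probability p. Expected payoff against Sea: (-2)p + 3(1−p) = −5p + 3; against Air: 1p + (-9)(1−p) = 10p − 9.
Setting these equal: −5p + 3 = 10p − 9 ⇒ −15p = -12 ⇒ p = 4/5, and the value is (-5)·(4/5) + 3 = -1.
For the smuggler: with q = P(Sea), equating Day's and Night's payoffs gives −3q + 1 = 12q − 9 ⇒ q = 2/3.

4/5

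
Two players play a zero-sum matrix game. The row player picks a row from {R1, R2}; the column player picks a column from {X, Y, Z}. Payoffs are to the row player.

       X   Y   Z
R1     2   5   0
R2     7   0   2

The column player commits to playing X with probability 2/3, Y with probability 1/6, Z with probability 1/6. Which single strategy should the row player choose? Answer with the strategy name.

R2

Expected payoff of R1: (2/3)·2 + (1/6)·5 + (1/6)·0 = 13/6.
Expected payoff of R2: (2/3)·7 + (1/6)·0 + (1/6)·2 = 5.
The largest is 5, so the row player's best response is R2.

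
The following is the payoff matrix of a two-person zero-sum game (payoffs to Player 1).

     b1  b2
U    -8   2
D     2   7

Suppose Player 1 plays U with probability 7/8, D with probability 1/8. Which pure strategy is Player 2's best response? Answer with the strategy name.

If Player 2 plays b1, Player 1's expected payoff is (7/8)·(-8) + (1/8)·2 = -27/4.
If Player 2 plays b2, Player 1's expected payoff is (7/8)·2 + (1/8)·7 = 21/8.
Player 2 minimizes Player 1's payoff; the smallest is -27/4, so the best response is b1.

b1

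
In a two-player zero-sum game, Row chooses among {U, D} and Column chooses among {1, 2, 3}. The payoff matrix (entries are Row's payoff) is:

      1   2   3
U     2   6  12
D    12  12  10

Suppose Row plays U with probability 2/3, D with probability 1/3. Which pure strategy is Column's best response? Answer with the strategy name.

1

If Column plays 1, Row's expected payoff is (2/3)·2 + (1/3)·12 = 16/3.
If Column plays 2, Row's expected payoff is (2/3)·6 + (1/3)·12 = 8.
If Column plays 3, Row's expected payoff is (2/3)·12 + (1/3)·10 = 34/3.
Column minimizes Row's payoff; the smallest is 16/3, so the best response is 1.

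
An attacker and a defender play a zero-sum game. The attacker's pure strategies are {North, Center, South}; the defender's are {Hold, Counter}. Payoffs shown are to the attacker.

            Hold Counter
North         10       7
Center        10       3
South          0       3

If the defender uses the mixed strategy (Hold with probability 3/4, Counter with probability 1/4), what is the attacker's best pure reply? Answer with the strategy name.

North

Expected payoff of North: (3/4)·10 + (1/4)·7 = 37/4.
Expected payoff of Center: (3/4)·10 + (1/4)·3 = 33/4.
Expected payoff of South: (3/4)·0 + (1/4)·3 = 3/4.
The largest is 37/4, so the attacker's best response is North.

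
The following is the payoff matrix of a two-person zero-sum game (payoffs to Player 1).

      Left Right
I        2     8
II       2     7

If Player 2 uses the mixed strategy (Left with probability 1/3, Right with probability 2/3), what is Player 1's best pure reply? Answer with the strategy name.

I

Expected payoff of I: (1/3)·2 + (2/3)·8 = 6.
Expected payoff of II: (1/3)·2 + (2/3)·7 = 16/3.
The largest is 6, so Player 1's best response is I.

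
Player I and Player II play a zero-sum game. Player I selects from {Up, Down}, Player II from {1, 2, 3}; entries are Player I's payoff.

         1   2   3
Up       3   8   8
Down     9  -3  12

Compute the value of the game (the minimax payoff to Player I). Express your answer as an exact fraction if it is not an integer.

Row minima: Up → 3, Down → -3; maximin = 3.
Column maxima: 1 → 9, 2 → 8, 3 → 12; minimax = 8.
3 ≠ 8, so there is no saddle point; optimal play is mixed.
3 is strictly dominated by 1 (it gives Player I strictly more in every row), so Player II never plays it.
On the remaining 2×2 (Up, Down vs 1, 2):
Let Player I play Up with probability p. Expected payoff against 1: 3p + 9(1−p) = −6p + 9; against 2: 8p + (-3)(1−p) = 11p − 3.
Setting these equal: −6p + 9 = 11p − 3 ⇒ −17p = -12 ⇒ p = 12/17, and the value is (-6)·(12/17) + 9 = 81/17.
For Player II: with q = P(1), equating Up's and Down's payoffs gives −5q + 8 = 12q − 3 ⇒ q = 11/17.

81/17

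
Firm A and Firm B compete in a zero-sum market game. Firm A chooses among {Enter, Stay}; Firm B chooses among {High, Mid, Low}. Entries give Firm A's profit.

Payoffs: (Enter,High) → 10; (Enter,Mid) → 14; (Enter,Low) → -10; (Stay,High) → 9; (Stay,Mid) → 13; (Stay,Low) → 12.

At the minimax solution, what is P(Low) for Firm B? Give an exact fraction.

Row minima: Enter → -10, Stay → 9; maximin = 9.
Column maxima: High → 10, Mid → 14, Low → 12; minimax = 10.
9 ≠ 10, so there is no saddle point; optimal play is mixed.
Mid is strictly dominated by High (it gives Firm A strictly more in every row), so Firm B never plays it.
On the remaining 2×2 (Enter, Stay vs High, Low):
Let Firm A play Enter with probability p. Expected payoff against High: 10p + 9(1−p) = p + 9; against Low: (-10)p + 12(1−p) = −22p + 12.
Setting these equal: p + 9 = −22p + 12 ⇒ 23p = 3 ⇒ p = 3/23, and the value is (1)·(3/23) + 9 = 210/23.
For Firm B: with q = P(High), equating Enter's and Stay's payoffs gives 20q − 10 = −3q + 12 ⇒ q = 22/23.

1/23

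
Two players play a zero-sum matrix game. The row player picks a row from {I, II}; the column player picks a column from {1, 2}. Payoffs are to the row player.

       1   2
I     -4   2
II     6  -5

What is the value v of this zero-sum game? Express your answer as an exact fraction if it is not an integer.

-8/17

Row minima: I → -4, II → -5; maximin = -4.
Column maxima: 1 → 6, 2 → 2; minimax = 2.
-4 ≠ 2, so there is no saddle point; optimal play is mixed.
Let the row player play I with probability p. Expected payoff against 1: (-4)p + 6(1−p) = −10p + 6; against 2: 2p + (-5)(1−p) = 7p − 5.
Setting these equal: −10p + 6 = 7p − 5 ⇒ −17p = -11 ⇒ p = 11/17, and the value is (-10)·(11/17) + 6 = -8/17.
For the column player: with q = P(1), equating I's and II's payoffs gives −6q + 2 = 11q − 5 ⇒ q = 7/17.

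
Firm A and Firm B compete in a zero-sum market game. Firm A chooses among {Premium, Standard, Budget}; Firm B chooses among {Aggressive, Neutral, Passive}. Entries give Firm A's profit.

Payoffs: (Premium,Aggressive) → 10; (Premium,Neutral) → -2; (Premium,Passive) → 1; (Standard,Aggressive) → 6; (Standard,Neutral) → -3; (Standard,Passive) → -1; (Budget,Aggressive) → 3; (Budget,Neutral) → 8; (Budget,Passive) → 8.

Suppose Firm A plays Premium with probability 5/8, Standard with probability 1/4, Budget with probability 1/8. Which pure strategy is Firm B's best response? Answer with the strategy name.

Neutral

If Firm B plays Aggressive, Firm A's expected payoff is (5/8)·10 + (1/4)·6 + (1/8)·3 = 65/8.
If Firm B plays Neutral, Firm A's expected payoff is (5/8)·(-2) + (1/4)·(-3) + (1/8)·8 = -1.
If Firm B plays Passive, Firm A's expected payoff is (5/8)·1 + (1/4)·(-1) + (1/8)·8 = 11/8.
Firm B minimizes Firm A's payoff; the smallest is -1, so the best response is Neutral.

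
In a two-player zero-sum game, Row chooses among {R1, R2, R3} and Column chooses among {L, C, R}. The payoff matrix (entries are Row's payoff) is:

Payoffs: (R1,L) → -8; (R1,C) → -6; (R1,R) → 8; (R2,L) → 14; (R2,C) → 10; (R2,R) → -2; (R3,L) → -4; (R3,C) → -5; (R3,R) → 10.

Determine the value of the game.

10/3

Row minima: R1 → -8, R2 → -2, R3 → -5; maximin = -2.
Column maxima: L → 14, C → 10, R → 10; minimax = 10.
-2 ≠ 10, so there is no saddle point; optimal play is mixed.
R1 is strictly dominated by R3, so Row never plays it.
With R1 eliminated, L is strictly dominated by C (it gives Row strictly more in every remaining row), so Column never plays it.
On the remaining 2×2 (R2, R3 vs C, R):
Let Row play R2 with probability p. Expected payoff against C: 10p + (-5)(1−p) = 15p − 5; against R: (-2)p + 10(1−p) = −12p + 10.
Setting these equal: 15p − 5 = −12p + 10 ⇒ 27p = 15 ⇒ p = 5/9, and the value is (15)·(5/9) − 5 = 10/3.
For Column: with q = P(C), equating R2's and R3's payoffs gives 12q − 2 = −15q + 10 ⇒ q = 4/9.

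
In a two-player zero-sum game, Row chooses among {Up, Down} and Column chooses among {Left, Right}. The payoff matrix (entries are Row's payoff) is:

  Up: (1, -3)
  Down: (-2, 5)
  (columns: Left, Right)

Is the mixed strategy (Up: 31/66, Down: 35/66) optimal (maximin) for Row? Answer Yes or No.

No

Against Left this mix gives (31/66)·1 + (35/66)·(-2) = -13/22.
Against Right this mix gives (31/66)·(-3) + (35/66)·5 = 41/33.
Column will play Left, holding Row to -13/22. Shifting weight toward the row that does better against Left would raise this floor (the equalizing mix achieves -1/11 against both Left and Right), so the proposed strategy is not optimal.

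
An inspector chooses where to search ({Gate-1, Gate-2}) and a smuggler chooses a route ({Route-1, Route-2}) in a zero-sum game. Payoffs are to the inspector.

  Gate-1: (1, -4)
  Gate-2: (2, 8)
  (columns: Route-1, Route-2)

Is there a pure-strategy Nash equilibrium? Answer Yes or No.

Yes

Row minima: Gate-1 → -4, Gate-2 → 2; maximin = 2.
Column maxima: Route-1 → 2, Route-2 → 8; minimax = 2.
maximin = minimax = 2, so a saddle point exists.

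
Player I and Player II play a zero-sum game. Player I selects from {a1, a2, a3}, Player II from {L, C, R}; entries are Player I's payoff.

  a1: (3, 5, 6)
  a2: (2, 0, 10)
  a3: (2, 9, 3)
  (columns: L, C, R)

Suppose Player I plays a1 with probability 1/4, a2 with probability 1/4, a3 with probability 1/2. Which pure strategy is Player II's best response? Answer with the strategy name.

L

If Player II plays L, Player I's expected payoff is (1/4)·3 + (1/4)·2 + (1/2)·2 = 9/4.
If Player II plays C, Player I's expected payoff is (1/4)·5 + (1/4)·0 + (1/2)·9 = 23/4.
If Player II plays R, Player I's expected payoff is (1/4)·6 + (1/4)·10 + (1/2)·3 = 11/2.
Player II minimizes Player I's payoff; the smallest is 9/4, so the best response is L.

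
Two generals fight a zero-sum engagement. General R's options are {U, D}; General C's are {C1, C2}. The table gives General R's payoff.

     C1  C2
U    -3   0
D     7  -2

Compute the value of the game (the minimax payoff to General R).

Row minima: U → -3, D → -2; maximin = -2.
Column maxima: C1 → 7, C2 → 0; minimax = 0.
-2 ≠ 0, so there is no saddle point; optimal play is mixed.
Let General R play U with probability p. Expected payoff against C1: (-3)p + 7(1−p) = −10p + 7; against C2: 0p + (-2)(1−p) = 2p − 2.
Setting these equal: −10p + 7 = 2p − 2 ⇒ −12p = -9 ⇒ p = 3/4, and the value is (-10)·(3/4) + 7 = -1/2.
For General C: with q = P(C1), equating U's and D's payoffs gives −3q = 9q − 2 ⇒ q = 1/6.

-1/2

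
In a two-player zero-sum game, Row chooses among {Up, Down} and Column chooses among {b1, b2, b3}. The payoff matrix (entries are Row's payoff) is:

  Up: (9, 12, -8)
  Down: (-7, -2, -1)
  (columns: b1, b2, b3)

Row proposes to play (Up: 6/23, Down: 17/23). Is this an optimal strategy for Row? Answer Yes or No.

Yes

Against b1 this mix gives (6/23)·9 + (17/23)·(-7) = -65/23.
Against b2 this mix gives (6/23)·12 + (17/23)·(-2) = 38/23.
Against b3 this mix gives (6/23)·(-8) + (17/23)·(-1) = -65/23.
All of Column's active replies (b1, b3) yield -65/23, and no column does worse for Row. The mix makes Column indifferent and guarantees -65/23, so it is optimal.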